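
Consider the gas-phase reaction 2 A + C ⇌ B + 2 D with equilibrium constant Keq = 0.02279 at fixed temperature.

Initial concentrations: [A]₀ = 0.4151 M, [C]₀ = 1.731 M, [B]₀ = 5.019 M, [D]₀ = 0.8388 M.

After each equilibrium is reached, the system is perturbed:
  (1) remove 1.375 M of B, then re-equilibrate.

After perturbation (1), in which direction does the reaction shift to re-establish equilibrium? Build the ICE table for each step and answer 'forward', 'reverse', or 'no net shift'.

Direction: forward

Q₀ = 11.84 vs Keq = 0.02279 ⇒ Q>K, reverse
Step 1:
                  A         C         B         D
  I          0.4151     1.731     5.019    0.8388
  C          0.7236    0.3618   -0.3618   -0.7236
  E           1.139     2.093     4.657    0.1152
  solve Keq expr → x = -0.3618; check Q = 0.02279
Then remove 1.375 M of B.
Step 2:
                  A         C         B         D
  I           1.139     2.093     3.282    0.1152
  C        -0.01921 -0.009604  0.009604   0.01921
  E           1.119     2.083     3.292    0.1344
  solve Keq expr → x = 0.009604; check Q = 0.02279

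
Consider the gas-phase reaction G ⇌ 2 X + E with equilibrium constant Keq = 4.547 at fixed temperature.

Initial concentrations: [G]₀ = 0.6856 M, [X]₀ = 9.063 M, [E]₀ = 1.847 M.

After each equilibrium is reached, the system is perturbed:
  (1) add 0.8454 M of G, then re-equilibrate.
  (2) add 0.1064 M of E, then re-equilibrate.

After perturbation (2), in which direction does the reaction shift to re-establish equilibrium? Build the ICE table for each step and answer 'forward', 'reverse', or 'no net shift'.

Direction: reverse

Q₀ = 221.3 vs Keq = 4.547 ⇒ Q>K, reverse
Step 1:
                  G         X         E
  init       0.6856     9.063     1.847
  Δ           1.558    -3.117    -1.558
  eq          2.244     5.946    0.2886
  solve Keq expr → x = -1.558; check Q = 4.547
Then add 0.8454 M of G.
Step 2:
                  G         X         E
  init        3.089     5.946    0.2886
  Δ        -0.07884    0.1577   0.07884
  eq          3.011     6.104    0.3674
  solve Keq expr → x = 0.07884; check Q = 4.547
Then add 0.1064 M of E.
Step 3:
                  G         X         E
  init        3.011     6.104    0.4738
  Δ         0.07717   -0.1543  -0.07717
  eq          3.088     5.949    0.3966
  solve Keq expr → x = -0.07717; check Q = 4.547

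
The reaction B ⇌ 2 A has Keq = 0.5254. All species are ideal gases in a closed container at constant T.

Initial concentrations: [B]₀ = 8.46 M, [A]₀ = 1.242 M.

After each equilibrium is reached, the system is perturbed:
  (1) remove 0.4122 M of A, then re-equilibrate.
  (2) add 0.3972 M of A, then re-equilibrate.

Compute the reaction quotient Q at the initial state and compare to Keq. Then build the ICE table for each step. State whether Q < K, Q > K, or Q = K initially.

Q₀ = 0.1823; Q < K (proceeds forward)

Q₀ = 0.1823 vs Keq = 0.5254 ⇒ Q<K, forward
Step 1:
                  B         A
  Initial      8.46     1.242
  Change    -0.4074    0.8149
  Equil       8.053     2.057
  solve Keq expr → x = 0.4074; check Q = 0.5254
Then remove 0.4122 M of A.
Step 2:
                  B         A
  Initial     8.053     1.645
  Change    -0.1937    0.3873
  Equil       7.859     2.032
  solve Keq expr → x = 0.1937; check Q = 0.5254
Then add 0.3972 M of A.
Step 3:
                  B         A
  Initial     7.859     2.429
  Change     0.1866   -0.3732
  Equil       8.046     2.056
  solve Keq expr → x = -0.1866; check Q = 0.5254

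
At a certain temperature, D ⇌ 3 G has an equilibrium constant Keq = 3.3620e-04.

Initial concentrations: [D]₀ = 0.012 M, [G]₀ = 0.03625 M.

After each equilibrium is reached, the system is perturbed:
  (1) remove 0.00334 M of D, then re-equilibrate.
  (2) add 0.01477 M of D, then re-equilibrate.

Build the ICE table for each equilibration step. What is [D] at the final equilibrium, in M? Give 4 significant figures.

Q₀ = 0.00397 vs Keq = 3.3620e-04 ⇒ Q>K, reverse
Step 1:
                  D         G
  Initial     0.012   0.03625
  Change   0.006008  -0.01802
  Equil     0.01801   0.01823
  solve Keq expr → x = -0.006008; check Q = 3.3620e-04
Then remove 0.00334 M of D.
Step 2:
                  D         G
  Initial   0.01467   0.01823
  Change  3.5602e-04 -0.001068
  Equil     0.01502   0.01716
  solve Keq expr → x = -3.5602e-04; check Q = 3.3620e-04
Then add 0.01477 M of D.
Step 3:
                  D         G
  Initial   0.02979   0.01716
  Change  -0.001356  0.004067
  Equil     0.02844   0.02122
  solve Keq expr → x = 0.001356; check Q = 3.3620e-04

[D]_eq = 0.02844 M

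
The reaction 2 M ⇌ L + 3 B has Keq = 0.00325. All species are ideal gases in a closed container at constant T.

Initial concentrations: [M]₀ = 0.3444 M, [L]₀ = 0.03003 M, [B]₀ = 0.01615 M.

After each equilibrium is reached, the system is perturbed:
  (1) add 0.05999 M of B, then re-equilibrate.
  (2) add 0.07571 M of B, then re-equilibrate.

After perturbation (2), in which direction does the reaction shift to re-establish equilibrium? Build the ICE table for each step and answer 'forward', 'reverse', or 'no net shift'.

Q₀ = 1.0665e-06 vs Keq = 0.00325 ⇒ Q<K, forward
Step 1:
                    M           L           B
  Initial      0.3444     0.03003     0.01615
  Change     -0.08537     0.04269      0.1281
  Equil         0.259     0.07272      0.1442
  solve Keq expr → x = 0.04269; check Q = 0.00325
Then add 0.05999 M of B.
Step 2:
                    M           L           B
  Initial       0.259     0.07272      0.2042
  Change      0.02645    -0.01323    -0.03968
  Equil        0.2855     0.05949      0.1645
  solve Keq expr → x = -0.01323; check Q = 0.00325
Then add 0.07571 M of B.
Step 3:
                    M           L           B
  Initial      0.2855     0.05949      0.2402
  Change      0.03057    -0.01528    -0.04585
  Equil         0.316     0.04421      0.1944
  solve Keq expr → x = -0.01528; check Q = 0.00325

Direction: reverse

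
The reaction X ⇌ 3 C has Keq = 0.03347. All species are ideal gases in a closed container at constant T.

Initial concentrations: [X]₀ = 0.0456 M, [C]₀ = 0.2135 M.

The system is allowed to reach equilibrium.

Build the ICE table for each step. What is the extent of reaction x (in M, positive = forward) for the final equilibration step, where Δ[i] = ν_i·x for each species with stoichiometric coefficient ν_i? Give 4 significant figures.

Q₀ = 0.2134 vs Keq = 0.03347 ⇒ Q>K, reverse
Step 1:
                  X         C
  I          0.0456    0.2135
  C         0.02646  -0.07939
  E         0.07206    0.1341
  solve Keq expr → x = -0.02646; check Q = 0.03347

x = -0.02646 M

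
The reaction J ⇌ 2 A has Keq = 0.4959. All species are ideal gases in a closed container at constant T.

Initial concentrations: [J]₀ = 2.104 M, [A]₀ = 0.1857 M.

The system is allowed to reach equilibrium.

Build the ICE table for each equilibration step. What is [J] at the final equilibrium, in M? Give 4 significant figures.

[J]_eq = 1.733 M

Q₀ = 0.01639 vs Keq = 0.4959 ⇒ Q<K, forward
Step 1:
                  J         A
  Initial     2.104    0.1857
  Change    -0.3707    0.7414
  Equil       1.733    0.9271
  solve Keq expr → x = 0.3707; check Q = 0.4959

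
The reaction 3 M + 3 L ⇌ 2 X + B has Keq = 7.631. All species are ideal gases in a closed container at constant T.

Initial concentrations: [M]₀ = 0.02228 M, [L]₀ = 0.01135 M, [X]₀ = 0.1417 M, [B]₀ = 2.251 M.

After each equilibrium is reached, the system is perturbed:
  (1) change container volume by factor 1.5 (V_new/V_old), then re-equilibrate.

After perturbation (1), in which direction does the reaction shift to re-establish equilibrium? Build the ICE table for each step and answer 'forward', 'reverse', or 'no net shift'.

Direction: reverse

Q₀ = 2.7950e+09 vs Keq = 7.631 ⇒ Q>K, reverse
Step 1:
                  M         L         X         B
  init      0.02228   0.01135    0.1417     2.251
  Δ          0.1884    0.1884   -0.1256  -0.06279
  eq         0.2107    0.1997   0.01612     2.188
  solve Keq expr → x = -0.06279; check Q = 7.631
Then change container volume by factor 1.5 (V_new/V_old).
Step 2:
                  M         L         X         B
  init       0.1404    0.1332   0.01074     1.459
  Δ        0.006107  0.006107 -0.004072 -0.002036
  eq         0.1465    0.1393  0.006672     1.457
  solve Keq expr → x = -0.002036; check Q = 7.631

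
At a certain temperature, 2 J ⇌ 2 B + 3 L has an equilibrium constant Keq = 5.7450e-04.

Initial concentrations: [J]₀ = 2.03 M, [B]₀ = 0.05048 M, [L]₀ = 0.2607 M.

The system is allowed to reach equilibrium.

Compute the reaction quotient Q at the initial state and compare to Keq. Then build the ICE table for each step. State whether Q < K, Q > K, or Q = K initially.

Q₀ = 1.0956e-05 vs Keq = 5.7450e-04 ⇒ Q<K, forward
Step 1:
                  J         B         L
  I            2.03   0.05048    0.2607
  C         -0.1127    0.1127     0.169
  E           1.917    0.1631    0.4297
  solve Keq expr → x = 0.05633; check Q = 5.7450e-04

Q₀ = 1.0956e-05; Q < K (proceeds forward)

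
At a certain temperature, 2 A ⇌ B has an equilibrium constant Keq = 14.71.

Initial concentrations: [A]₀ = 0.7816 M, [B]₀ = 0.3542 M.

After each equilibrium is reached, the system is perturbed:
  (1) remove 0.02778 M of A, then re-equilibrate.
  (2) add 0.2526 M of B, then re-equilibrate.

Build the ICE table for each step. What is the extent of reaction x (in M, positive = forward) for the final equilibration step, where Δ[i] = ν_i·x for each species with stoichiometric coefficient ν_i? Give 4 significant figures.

Q₀ = 0.5798 vs Keq = 14.71 ⇒ Q<K, forward
Step 1:
                   A          B
  Initial     0.7816     0.3542
  Change     -0.5729     0.2865
  Equil       0.2087     0.6407
  solve Keq expr → x = 0.2865; check Q = 14.71
Then remove 0.02778 M of A.
Step 2:
                   A          B
  Initial     0.1809     0.6407
  Change     0.02568   -0.01284
  Equil       0.2066     0.6278
  solve Keq expr → x = -0.01284; check Q = 14.71
Then add 0.2526 M of B.
Step 3:
                   A          B
  Initial     0.2066     0.8804
  Change     0.03557   -0.01779
  Equil       0.2422     0.8626
  solve Keq expr → x = -0.01779; check Q = 14.71

x = -0.01779 M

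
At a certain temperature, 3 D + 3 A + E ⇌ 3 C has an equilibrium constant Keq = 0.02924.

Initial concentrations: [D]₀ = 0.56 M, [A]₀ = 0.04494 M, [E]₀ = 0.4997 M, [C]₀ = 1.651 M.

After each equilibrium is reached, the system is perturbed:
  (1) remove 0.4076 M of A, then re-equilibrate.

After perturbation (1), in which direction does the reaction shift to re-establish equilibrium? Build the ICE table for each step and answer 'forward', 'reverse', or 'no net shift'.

Direction: reverse

Q₀ = 5.6503e+05 vs Keq = 0.02924 ⇒ Q>K, reverse
Step 1:
                    D           A           E           C
  init           0.56     0.04494      0.4997       1.651
  Δ             1.096       1.096      0.3654      -1.096
  eq            1.656       1.141      0.8651      0.5548
  solve Keq expr → x = -0.3654; check Q = 0.02924
Then remove 0.4076 M of A.
Step 2:
                    D           A           E           C
  init          1.656      0.7335      0.8651      0.5548
  Δ            0.1107      0.1107     0.03691     -0.1107
  eq            1.767      0.8443       0.902      0.4441
  solve Keq expr → x = -0.03691; check Q = 0.02924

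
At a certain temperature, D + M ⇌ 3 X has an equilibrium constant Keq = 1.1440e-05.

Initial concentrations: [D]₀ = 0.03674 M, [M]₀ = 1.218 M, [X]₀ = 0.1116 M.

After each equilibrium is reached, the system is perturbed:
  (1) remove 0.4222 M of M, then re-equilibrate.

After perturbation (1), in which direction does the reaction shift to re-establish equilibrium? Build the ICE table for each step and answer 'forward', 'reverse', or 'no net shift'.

Q₀ = 0.03106 vs Keq = 1.1440e-05 ⇒ Q>K, reverse
Step 1:
                   D          M          X
  init       0.03674      1.218     0.1116
  Δ          0.03385    0.03385    -0.1016
  eq         0.07059      1.252    0.01004
  solve Keq expr → x = -0.03385; check Q = 1.1440e-05
Then remove 0.4222 M of M.
Step 2:
                   D          M          X
  init       0.07059     0.8297    0.01004
  Δ       4.2238e-04 4.2238e-04  -0.001267
  eq         0.07102     0.8301   0.008769
  solve Keq expr → x = -4.2238e-04; check Q = 1.1440e-05

Direction: reverse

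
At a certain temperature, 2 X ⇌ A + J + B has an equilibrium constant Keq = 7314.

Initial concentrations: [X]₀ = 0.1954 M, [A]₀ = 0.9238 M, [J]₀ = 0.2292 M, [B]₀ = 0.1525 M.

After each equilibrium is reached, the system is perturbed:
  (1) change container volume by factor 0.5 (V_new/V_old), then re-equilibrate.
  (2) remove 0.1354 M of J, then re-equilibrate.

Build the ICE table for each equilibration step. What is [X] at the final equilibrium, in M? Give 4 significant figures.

Q₀ = 0.8457 vs Keq = 7314 ⇒ Q<K, forward
Step 1:
                    X           A           J           B
  init         0.1954      0.9238      0.2292      0.1525
  Δ            -0.192     0.09602     0.09602     0.09602
  eq         0.003357        1.02      0.3252      0.2485
  solve Keq expr → x = 0.09602; check Q = 7314
Then change container volume by factor 0.5 (V_new/V_old).
Step 2:
                    X           A           J           B
  init       0.006714        2.04      0.6504       0.497
  Δ          0.002755   -0.001377   -0.001377   -0.001377
  eq         0.009469       2.038      0.6491      0.4957
  solve Keq expr → x = -0.001377; check Q = 7314
Then remove 0.1354 M of J.
Step 3:
                    X           A           J           B
  init       0.009469       2.038      0.5137      0.4957
  Δ         -0.001036  5.1780e-04  5.1780e-04  5.1780e-04
  eq         0.008433       2.039      0.5142      0.4962
  solve Keq expr → x = 5.1780e-04; check Q = 7314

[X]_eq = 0.008433 M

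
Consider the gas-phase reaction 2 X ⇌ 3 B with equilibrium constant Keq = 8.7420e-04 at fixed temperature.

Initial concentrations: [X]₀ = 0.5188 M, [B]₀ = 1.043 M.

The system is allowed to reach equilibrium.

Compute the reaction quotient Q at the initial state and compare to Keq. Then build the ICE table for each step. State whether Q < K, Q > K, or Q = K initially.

Q₀ = 4.216; Q > K (proceeds reverse)

Q₀ = 4.216 vs Keq = 8.7420e-04 ⇒ Q>K, reverse
Step 1:
                   X          B
  Initial     0.5188      1.043
  Change      0.6256    -0.9384
  Equil        1.144     0.1046
  solve Keq expr → x = -0.3128; check Q = 8.7420e-04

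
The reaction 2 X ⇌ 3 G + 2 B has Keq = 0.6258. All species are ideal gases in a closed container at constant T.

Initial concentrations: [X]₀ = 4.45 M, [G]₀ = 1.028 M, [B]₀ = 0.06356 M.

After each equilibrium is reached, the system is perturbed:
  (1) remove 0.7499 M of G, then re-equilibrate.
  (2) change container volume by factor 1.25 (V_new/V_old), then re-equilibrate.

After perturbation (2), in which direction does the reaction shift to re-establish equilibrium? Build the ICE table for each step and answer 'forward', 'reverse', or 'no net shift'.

Q₀ = 2.2163e-04 vs Keq = 0.6258 ⇒ Q<K, forward
Step 1:
                   X          G          B
  I             4.45      1.028    0.06356
  C          -0.8022      1.203     0.8022
  E            3.648      2.231     0.8658
  solve Keq expr → x = 0.4011; check Q = 0.6258
Then remove 0.7499 M of G.
Step 2:
                   X          G          B
  I            3.648      1.481     0.8658
  C          -0.2298     0.3448     0.2298
  E            3.418      1.826      1.096
  solve Keq expr → x = 0.1149; check Q = 0.6258
Then change container volume by factor 1.25 (V_new/V_old).
Step 3:
                   X          G          B
  I            2.734      1.461     0.8765
  C          -0.1154     0.1731     0.1154
  E            2.619      1.634     0.9919
  solve Keq expr → x = 0.05769; check Q = 0.6258

Direction: forward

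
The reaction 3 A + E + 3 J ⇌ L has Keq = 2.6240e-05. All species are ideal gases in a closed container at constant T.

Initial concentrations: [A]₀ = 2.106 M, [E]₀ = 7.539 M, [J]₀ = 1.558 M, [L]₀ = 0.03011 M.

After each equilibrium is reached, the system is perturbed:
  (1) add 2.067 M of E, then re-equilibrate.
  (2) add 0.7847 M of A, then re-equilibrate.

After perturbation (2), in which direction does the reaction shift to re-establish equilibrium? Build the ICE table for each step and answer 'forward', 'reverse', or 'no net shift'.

Q₀ = 1.1306e-04 vs Keq = 2.6240e-05 ⇒ Q>K, reverse
Step 1:
                  A         E         J         L
  Initial     2.106     7.539     1.558   0.03011
  Change    0.06435   0.02145   0.06435  -0.02145
  Equil        2.17      7.56     1.622   0.00866
  solve Keq expr → x = -0.02145; check Q = 2.6240e-05
Then add 2.067 M of E.
Step 2:
                  A         E         J         L
  Initial      2.17     9.627     1.622   0.00866
  Change  -0.006416 -0.002139 -0.006416  0.002139
  Equil       2.164     9.625     1.616    0.0108
  solve Keq expr → x = 0.002139; check Q = 2.6240e-05
Then add 0.7847 M of A.
Step 3:
                  A         E         J         L
  Initial     2.949     9.625     1.616    0.0108
  Change   -0.04039  -0.01346  -0.04039   0.01346
  Equil       2.908     9.612     1.576   0.02426
  solve Keq expr → x = 0.01346; check Q = 2.6240e-05

Direction: forward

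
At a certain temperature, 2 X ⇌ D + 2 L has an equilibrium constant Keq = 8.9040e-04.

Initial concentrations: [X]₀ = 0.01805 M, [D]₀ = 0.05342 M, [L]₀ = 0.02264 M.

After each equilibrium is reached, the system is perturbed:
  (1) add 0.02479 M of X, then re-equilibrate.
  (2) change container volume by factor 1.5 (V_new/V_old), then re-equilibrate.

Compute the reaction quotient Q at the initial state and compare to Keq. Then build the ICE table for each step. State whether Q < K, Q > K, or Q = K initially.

Q₀ = 0.08404 vs Keq = 8.9040e-04 ⇒ Q>K, reverse
Step 1:
                  X         D         L
  I         0.01805   0.05342   0.02264
  C          0.0176 -0.008802   -0.0176
  E         0.03565   0.04462  0.005037
  solve Keq expr → x = -0.008802; check Q = 8.9040e-04
Then add 0.02479 M of X.
Step 2:
                  X         D         L
  I         0.06044   0.04462  0.005037
  C       -0.002954  0.001477  0.002954
  E         0.05749    0.0461   0.00799
  solve Keq expr → x = 0.001477; check Q = 8.9040e-04
Then change container volume by factor 1.5 (V_new/V_old).
Step 3:
                  X         D         L
  I         0.03833   0.03073  0.005327
  C       -9.8022e-04 4.9011e-04 9.8022e-04
  E         0.03735   0.03122  0.006307
  solve Keq expr → x = 4.9011e-04; check Q = 8.9040e-04

Q₀ = 0.08404; Q > K (proceeds reverse)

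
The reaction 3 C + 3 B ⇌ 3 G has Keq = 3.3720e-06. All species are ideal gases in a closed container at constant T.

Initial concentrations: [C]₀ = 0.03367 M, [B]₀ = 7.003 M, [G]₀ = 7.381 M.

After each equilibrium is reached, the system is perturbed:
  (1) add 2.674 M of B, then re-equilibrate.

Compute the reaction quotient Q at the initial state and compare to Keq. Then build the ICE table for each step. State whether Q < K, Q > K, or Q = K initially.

Q₀ = 3.0674e+04; Q > K (proceeds reverse)

Q₀ = 3.0674e+04 vs Keq = 3.3720e-06 ⇒ Q>K, reverse
Step 1:
                    C           B           G
  I           0.03367       7.003       7.381
  C             6.159       6.159      -6.159
  E             6.192       13.16       1.222
  solve Keq expr → x = -2.053; check Q = 3.3720e-06
Then add 2.674 M of B.
Step 2:
                    C           B           G
  I             6.192       15.84       1.222
  C            -0.187      -0.187       0.187
  E             6.005       15.65       1.409
  solve Keq expr → x = 0.06235; check Q = 3.3720e-06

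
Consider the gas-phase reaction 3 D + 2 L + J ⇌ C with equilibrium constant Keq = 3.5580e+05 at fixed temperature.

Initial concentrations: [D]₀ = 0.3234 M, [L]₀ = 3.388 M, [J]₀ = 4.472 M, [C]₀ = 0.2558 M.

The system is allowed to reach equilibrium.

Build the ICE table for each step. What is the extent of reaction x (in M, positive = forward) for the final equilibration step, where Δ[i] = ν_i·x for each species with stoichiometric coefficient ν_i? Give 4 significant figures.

Q₀ = 0.1473 vs Keq = 3.5580e+05 ⇒ Q<K, forward
Step 1:
                    D           L           J           C
  Initial      0.3234       3.388       4.472      0.2558
  Change      -0.3205     -0.2137     -0.1068      0.1068
  Equil      0.002851       3.174       4.365      0.3626
  solve Keq expr → x = 0.1068; check Q = 3.5580e+05

x = 0.1068 M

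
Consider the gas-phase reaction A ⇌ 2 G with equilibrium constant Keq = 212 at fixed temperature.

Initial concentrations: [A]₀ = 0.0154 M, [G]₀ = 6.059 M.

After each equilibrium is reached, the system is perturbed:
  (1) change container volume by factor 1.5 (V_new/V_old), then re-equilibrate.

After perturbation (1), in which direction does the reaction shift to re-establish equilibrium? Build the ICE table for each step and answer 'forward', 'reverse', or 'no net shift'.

Direction: forward

Q₀ = 2384 vs Keq = 212 ⇒ Q>K, reverse
Step 1:
                    A           G
  Initial      0.0154       6.059
  Change       0.1419     -0.2838
  Equil        0.1573       5.775
  solve Keq expr → x = -0.1419; check Q = 212
Then change container volume by factor 1.5 (V_new/V_old).
Step 2:
                    A           G
  Initial      0.1049        3.85
  Change     -0.03257     0.06515
  Equil       0.07231       3.915
  solve Keq expr → x = 0.03257; check Q = 212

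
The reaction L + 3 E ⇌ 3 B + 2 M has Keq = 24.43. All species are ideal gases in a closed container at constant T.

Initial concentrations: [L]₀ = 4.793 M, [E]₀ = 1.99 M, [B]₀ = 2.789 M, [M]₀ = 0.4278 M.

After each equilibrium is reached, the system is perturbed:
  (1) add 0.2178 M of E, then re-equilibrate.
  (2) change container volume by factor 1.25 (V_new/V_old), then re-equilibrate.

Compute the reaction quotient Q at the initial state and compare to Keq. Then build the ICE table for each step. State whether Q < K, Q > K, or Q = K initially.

Q₀ = 0.1051; Q < K (proceeds forward)

Q₀ = 0.1051 vs Keq = 24.43 ⇒ Q<K, forward
Step 1:
                    L           E           B           M
  Initial       4.793        1.99       2.789      0.4278
  Change      -0.3642      -1.093       1.093      0.7284
  Equil         4.429      0.8974       3.882       1.156
  solve Keq expr → x = 0.3642; check Q = 24.43
Then add 0.2178 M of E.
Step 2:
                    L           E           B           M
  Initial       4.429       1.115       3.882       1.156
  Change     -0.04514     -0.1354      0.1354     0.09028
  Equil         4.384      0.9798       4.017       1.246
  solve Keq expr → x = 0.04514; check Q = 24.43
Then change container volume by factor 1.25 (V_new/V_old).
Step 3:
                    L           E           B           M
  Initial       3.507      0.7838       3.214      0.9972
  Change     -0.01188    -0.03563     0.03563     0.02376
  Equil         3.495      0.7482       3.249       1.021
  solve Keq expr → x = 0.01188; check Q = 24.43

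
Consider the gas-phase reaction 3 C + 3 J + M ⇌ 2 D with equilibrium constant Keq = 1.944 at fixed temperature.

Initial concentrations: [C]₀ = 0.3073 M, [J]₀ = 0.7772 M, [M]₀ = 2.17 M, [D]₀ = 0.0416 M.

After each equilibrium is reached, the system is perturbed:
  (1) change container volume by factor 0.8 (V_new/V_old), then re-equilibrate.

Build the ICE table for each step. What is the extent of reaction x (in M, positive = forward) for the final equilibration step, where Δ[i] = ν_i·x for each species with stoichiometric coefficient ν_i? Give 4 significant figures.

Q₀ = 0.05854 vs Keq = 1.944 ⇒ Q<K, forward
Step 1:
                    C           J           M           D
  Initial      0.3073      0.7772        2.17      0.0416
  Change     -0.09937    -0.09937    -0.03312     0.06625
  Equil        0.2079      0.6778       2.137      0.1078
  solve Keq expr → x = 0.03312; check Q = 1.944
Then change container volume by factor 0.8 (V_new/V_old).
Step 2:
                    C           J           M           D
  Initial      0.2599      0.8473       2.671      0.1348
  Change       -0.044      -0.044    -0.01467     0.02933
  Equil        0.2159      0.8033       2.656      0.1641
  solve Keq expr → x = 0.01467; check Q = 1.944

x = 0.01467 M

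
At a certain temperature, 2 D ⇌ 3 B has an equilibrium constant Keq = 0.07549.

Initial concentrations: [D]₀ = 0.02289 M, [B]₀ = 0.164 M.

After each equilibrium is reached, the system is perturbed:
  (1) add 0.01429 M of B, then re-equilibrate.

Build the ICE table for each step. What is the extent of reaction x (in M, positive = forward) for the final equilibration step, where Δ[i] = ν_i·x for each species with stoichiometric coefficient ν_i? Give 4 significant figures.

Q₀ = 8.419 vs Keq = 0.07549 ⇒ Q>K, reverse
Step 1:
                   D          B
  Initial    0.02289      0.164
  Change     0.05705   -0.08557
  Equil      0.07994    0.07843
  solve Keq expr → x = -0.02852; check Q = 0.07549
Then add 0.01429 M of B.
Step 2:
                   D          B
  Initial    0.07994    0.09272
  Change    0.006661  -0.009992
  Equil       0.0866    0.08273
  solve Keq expr → x = -0.003331; check Q = 0.07549

x = -0.003331 M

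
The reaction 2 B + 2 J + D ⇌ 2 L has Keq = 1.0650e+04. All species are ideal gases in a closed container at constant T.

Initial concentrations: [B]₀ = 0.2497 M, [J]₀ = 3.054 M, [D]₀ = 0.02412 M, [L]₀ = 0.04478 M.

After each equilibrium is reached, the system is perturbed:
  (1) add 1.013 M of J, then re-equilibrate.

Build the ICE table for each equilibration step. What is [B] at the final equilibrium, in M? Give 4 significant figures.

Q₀ = 0.143 vs Keq = 1.0650e+04 ⇒ Q<K, forward
Step 1:
                    B           J           D           L
  init         0.2497       3.054     0.02412     0.04478
  Δ          -0.04824    -0.04824    -0.02412     0.04824
  eq           0.2015       3.006  2.2154e-06     0.09302
  solve Keq expr → x = 0.02412; check Q = 1.0650e+04
Then add 1.013 M of J.
Step 2:
                    B           J           D           L
  init         0.2015       4.019  2.2154e-06     0.09302
  Δ       -1.9521e-06 -1.9521e-06 -9.7603e-07  1.9521e-06
  eq           0.2015       4.019  1.2394e-06     0.09302
  solve Keq expr → x = 9.7603e-07; check Q = 1.0650e+04

[B]_eq = 0.2015 M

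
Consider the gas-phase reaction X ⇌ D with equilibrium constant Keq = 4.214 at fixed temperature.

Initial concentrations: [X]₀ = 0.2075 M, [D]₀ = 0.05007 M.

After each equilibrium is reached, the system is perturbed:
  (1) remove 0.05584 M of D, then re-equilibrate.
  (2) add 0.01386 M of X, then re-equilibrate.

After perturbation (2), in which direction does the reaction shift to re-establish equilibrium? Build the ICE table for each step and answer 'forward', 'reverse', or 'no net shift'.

Direction: forward

Q₀ = 0.2413 vs Keq = 4.214 ⇒ Q<K, forward
Step 1:
                    X           D
  init         0.2075     0.05007
  Δ           -0.1581      0.1581
  eq           0.0494      0.2082
  solve Keq expr → x = 0.1581; check Q = 4.214
Then remove 0.05584 M of D.
Step 2:
                    X           D
  init         0.0494      0.1523
  Δ          -0.01071     0.01071
  eq          0.03869       0.163
  solve Keq expr → x = 0.01071; check Q = 4.214
Then add 0.01386 M of X.
Step 3:
                    X           D
  init        0.05255       0.163
  Δ           -0.0112      0.0112
  eq          0.04135      0.1742
  solve Keq expr → x = 0.0112; check Q = 4.214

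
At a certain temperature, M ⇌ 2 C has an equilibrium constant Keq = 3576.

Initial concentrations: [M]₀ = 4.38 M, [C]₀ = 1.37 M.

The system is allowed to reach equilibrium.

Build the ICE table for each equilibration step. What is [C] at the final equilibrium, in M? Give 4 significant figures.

[C]_eq = 10.07 M

Q₀ = 0.4285 vs Keq = 3576 ⇒ Q<K, forward
Step 1:
                   M          C
  init          4.38       1.37
  Δ           -4.352      8.703
  eq         0.02838      10.07
  solve Keq expr → x = 4.352; check Q = 3576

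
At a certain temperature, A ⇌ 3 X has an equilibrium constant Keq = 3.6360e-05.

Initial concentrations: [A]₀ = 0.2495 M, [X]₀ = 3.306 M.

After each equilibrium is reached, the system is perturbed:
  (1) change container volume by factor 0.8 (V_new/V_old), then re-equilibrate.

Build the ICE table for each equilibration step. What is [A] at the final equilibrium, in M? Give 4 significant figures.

[A]_eq = 1.676 M

Q₀ = 144.8 vs Keq = 3.6360e-05 ⇒ Q>K, reverse
Step 1:
                   A          X
  init        0.2495      3.306
  Δ             1.09     -3.269
  eq           1.339    0.03652
  solve Keq expr → x = -1.09; check Q = 3.6360e-05
Then change container volume by factor 0.8 (V_new/V_old).
Step 2:
                   A          X
  init         1.674    0.04565
  Δ         0.002098  -0.006293
  eq           1.676    0.03935
  solve Keq expr → x = -0.002098; check Q = 3.6360e-05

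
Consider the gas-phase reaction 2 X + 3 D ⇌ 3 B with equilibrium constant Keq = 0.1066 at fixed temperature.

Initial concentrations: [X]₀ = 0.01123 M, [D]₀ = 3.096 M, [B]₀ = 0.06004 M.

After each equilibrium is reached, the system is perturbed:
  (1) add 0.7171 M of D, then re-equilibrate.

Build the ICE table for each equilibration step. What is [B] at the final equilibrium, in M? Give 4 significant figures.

Q₀ = 0.05783 vs Keq = 0.1066 ⇒ Q<K, forward
Step 1:
                   X          D          B
  I          0.01123      3.096    0.06004
  C         -0.00224   -0.00336    0.00336
  E          0.00899      3.093     0.0634
  solve Keq expr → x = 0.00112; check Q = 0.1066
Then add 0.7171 M of D.
Step 2:
                   X          D          B
  I          0.00899       3.81     0.0634
  C        -0.001947  -0.002921   0.002921
  E         0.007043      3.807    0.06632
  solve Keq expr → x = 9.7356e-04; check Q = 0.1066

[B]_eq = 0.06632 M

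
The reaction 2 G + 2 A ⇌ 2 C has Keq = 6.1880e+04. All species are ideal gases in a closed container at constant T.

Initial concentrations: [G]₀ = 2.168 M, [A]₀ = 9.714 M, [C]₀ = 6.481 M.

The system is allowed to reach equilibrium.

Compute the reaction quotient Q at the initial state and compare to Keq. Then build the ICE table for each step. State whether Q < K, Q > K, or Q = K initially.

Q₀ = 0.0947 vs Keq = 6.1880e+04 ⇒ Q<K, forward
Step 1:
                    G           A           C
  I             2.168       9.714       6.481
  C            -2.163      -2.163       2.163
  E          0.004602       7.551       8.644
  solve Keq expr → x = 1.082; check Q = 6.1880e+04

Q₀ = 0.0947; Q < K (proceeds forward)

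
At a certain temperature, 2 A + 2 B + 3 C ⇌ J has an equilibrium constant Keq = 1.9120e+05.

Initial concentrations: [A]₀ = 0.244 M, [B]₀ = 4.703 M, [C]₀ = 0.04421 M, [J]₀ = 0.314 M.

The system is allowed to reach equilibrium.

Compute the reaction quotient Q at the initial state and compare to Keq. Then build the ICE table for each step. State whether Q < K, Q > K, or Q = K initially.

Q₀ = 2760; Q < K (proceeds forward)

Q₀ = 2760 vs Keq = 1.9120e+05 ⇒ Q<K, forward
Step 1:
                  A         B         C         J
  init        0.244     4.703   0.04421     0.314
  Δ        -0.02173  -0.02173  -0.03259   0.01086
  eq         0.2223     4.681   0.01162    0.3249
  solve Keq expr → x = 0.01086; check Q = 1.9120e+05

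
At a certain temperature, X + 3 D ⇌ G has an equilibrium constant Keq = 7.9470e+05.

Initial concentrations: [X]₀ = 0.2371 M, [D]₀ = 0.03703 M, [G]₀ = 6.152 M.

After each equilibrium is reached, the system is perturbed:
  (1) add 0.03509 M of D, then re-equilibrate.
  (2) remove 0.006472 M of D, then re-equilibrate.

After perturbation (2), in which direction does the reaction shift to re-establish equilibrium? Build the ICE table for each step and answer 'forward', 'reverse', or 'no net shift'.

Direction: reverse

Q₀ = 5.1100e+05 vs Keq = 7.9470e+05 ⇒ Q<K, forward
Step 1:
                    X           D           G
  Initial      0.2371     0.03703       6.152
  Change    -0.001664   -0.004991    0.001664
  Equil        0.2354     0.03204       6.154
  solve Keq expr → x = 0.001664; check Q = 7.9470e+05
Then add 0.03509 M of D.
Step 2:
                    X           D           G
  Initial      0.2354     0.06713       6.154
  Change     -0.01151    -0.03453     0.01151
  Equil        0.2239      0.0326       6.165
  solve Keq expr → x = 0.01151; check Q = 7.9470e+05
Then remove 0.006472 M of D.
Step 3:
                    X           D           G
  Initial      0.2239     0.02613       6.165
  Change     0.002122    0.006366   -0.002122
  Equil         0.226     0.03249       6.163
  solve Keq expr → x = -0.002122; check Q = 7.9470e+05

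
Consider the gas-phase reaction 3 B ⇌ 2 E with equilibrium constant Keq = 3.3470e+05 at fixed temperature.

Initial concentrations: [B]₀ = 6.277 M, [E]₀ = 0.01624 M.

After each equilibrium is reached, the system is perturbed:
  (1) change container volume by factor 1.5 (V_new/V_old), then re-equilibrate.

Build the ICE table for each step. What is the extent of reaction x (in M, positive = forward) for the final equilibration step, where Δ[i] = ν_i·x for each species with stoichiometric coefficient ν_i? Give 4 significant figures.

Q₀ = 1.0664e-06 vs Keq = 3.3470e+05 ⇒ Q<K, forward
Step 1:
                  B         E
  Initial     6.277   0.01624
  Change      -6.24      4.16
  Equil     0.03735     4.176
  solve Keq expr → x = 2.08; check Q = 3.3470e+05
Then change container volume by factor 1.5 (V_new/V_old).
Step 2:
                  B         E
  Initial    0.0249     2.784
  Change   0.003587 -0.002391
  Equil     0.02849     2.782
  solve Keq expr → x = -0.001196; check Q = 3.3470e+05

x = -0.001196 M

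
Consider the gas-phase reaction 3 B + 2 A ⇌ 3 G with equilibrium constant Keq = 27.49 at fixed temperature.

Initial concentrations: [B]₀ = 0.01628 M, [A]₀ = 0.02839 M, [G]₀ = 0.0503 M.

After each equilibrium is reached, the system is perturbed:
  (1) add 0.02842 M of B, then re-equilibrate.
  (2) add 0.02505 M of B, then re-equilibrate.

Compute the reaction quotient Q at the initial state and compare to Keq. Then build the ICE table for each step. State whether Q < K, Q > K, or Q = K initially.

Q₀ = 3.6594e+04; Q > K (proceeds reverse)

Q₀ = 3.6594e+04 vs Keq = 27.49 ⇒ Q>K, reverse
Step 1:
                   B          A          G
  Initial    0.01628    0.02839     0.0503
  Change     0.03111    0.02074   -0.03111
  Equil      0.04739    0.04913    0.01919
  solve Keq expr → x = -0.01037; check Q = 27.49
Then add 0.02842 M of B.
Step 2:
                   B          A          G
  Initial    0.07581    0.04913    0.01919
  Change   -0.006926  -0.004617   0.006926
  Equil      0.06889    0.04451    0.02611
  solve Keq expr → x = 0.002309; check Q = 27.49
Then add 0.02505 M of B.
Step 3:
                   B          A          G
  Initial    0.09394    0.04451    0.02611
  Change   -0.005526  -0.003684   0.005526
  Equil      0.08841    0.04083    0.03164
  solve Keq expr → x = 0.001842; check Q = 27.49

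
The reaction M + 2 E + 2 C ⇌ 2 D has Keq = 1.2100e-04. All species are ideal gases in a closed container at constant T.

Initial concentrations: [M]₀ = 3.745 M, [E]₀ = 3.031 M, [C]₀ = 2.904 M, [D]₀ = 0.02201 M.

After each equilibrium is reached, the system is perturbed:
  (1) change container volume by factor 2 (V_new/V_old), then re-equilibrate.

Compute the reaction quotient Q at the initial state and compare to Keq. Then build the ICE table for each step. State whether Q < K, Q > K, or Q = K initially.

Q₀ = 1.6696e-06; Q < K (proceeds forward)

Q₀ = 1.6696e-06 vs Keq = 1.2100e-04 ⇒ Q<K, forward
Step 1:
                  M         E         C         D
  I           3.745     3.031     2.904   0.02201
  C        -0.07287   -0.1457   -0.1457    0.1457
  E           3.672     2.885     2.758    0.1678
  solve Keq expr → x = 0.07287; check Q = 1.2100e-04
Then change container volume by factor 2 (V_new/V_old).
Step 2:
                  M         E         C         D
  I           1.836     1.443     1.379   0.08388
  C         0.02589   0.05178   0.05178  -0.05178
  E           1.862     1.494     1.431    0.0321
  solve Keq expr → x = -0.02589; check Q = 1.2100e-04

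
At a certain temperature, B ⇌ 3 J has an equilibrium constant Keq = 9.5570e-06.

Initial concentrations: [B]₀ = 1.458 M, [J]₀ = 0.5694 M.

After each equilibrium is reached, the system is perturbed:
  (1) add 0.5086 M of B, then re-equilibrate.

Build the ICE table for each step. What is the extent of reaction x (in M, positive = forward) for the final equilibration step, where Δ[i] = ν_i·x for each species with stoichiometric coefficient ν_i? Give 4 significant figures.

Q₀ = 0.1266 vs Keq = 9.5570e-06 ⇒ Q>K, reverse
Step 1:
                   B          J
  init         1.458     0.5694
  Δ           0.1815    -0.5444
  eq           1.639    0.02502
  solve Keq expr → x = -0.1815; check Q = 9.5570e-06
Then add 0.5086 M of B.
Step 2:
                   B          J
  init         2.148    0.02502
  Δ       -7.8500e-04   0.002355
  eq           2.147    0.02738
  solve Keq expr → x = 7.8500e-04; check Q = 9.5570e-06

x = 7.8500e-04 M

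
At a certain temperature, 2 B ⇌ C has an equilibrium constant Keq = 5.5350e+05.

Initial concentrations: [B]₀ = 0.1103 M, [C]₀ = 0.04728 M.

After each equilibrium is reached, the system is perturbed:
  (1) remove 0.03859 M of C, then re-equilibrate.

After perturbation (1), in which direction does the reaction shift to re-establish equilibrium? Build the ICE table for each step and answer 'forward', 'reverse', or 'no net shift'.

Q₀ = 3.886 vs Keq = 5.5350e+05 ⇒ Q<K, forward
Step 1:
                   B          C
  init        0.1103    0.04728
  Δ          -0.1099    0.05494
  eq      4.2973e-04     0.1022
  solve Keq expr → x = 0.05494; check Q = 5.5350e+05
Then remove 0.03859 M of C.
Step 2:
                   B          C
  init    4.2973e-04    0.06363
  Δ       -9.0569e-05 4.5284e-05
  eq      3.3916e-04    0.06367
  solve Keq expr → x = 4.5284e-05; check Q = 5.5350e+05

Direction: forward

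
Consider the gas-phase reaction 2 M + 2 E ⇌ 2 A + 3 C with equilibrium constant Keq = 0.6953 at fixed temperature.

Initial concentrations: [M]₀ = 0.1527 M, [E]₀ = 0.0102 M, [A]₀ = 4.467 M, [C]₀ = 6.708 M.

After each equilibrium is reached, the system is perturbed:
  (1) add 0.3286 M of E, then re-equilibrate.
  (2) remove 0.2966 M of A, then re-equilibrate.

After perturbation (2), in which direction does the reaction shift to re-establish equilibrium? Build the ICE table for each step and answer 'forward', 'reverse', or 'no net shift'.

Q₀ = 2.4827e+09 vs Keq = 0.6953 ⇒ Q>K, reverse
Step 1:
                    M           E           A           C
  init         0.1527      0.0102       4.467       6.708
  Δ              2.78        2.78       -2.78       -4.17
  eq            2.933        2.79       1.687       2.538
  solve Keq expr → x = -1.39; check Q = 0.6953
Then add 0.3286 M of E.
Step 2:
                    M           E           A           C
  init          2.933       3.119       1.687       2.538
  Δ          -0.05242    -0.05242     0.05242     0.07862
  eq             2.88       3.066        1.74       2.617
  solve Keq expr → x = 0.02621; check Q = 0.6953
Then remove 0.2966 M of A.
Step 3:
                    M           E           A           C
  init           2.88       3.066       1.443       2.617
  Δ          -0.08512    -0.08512     0.08512      0.1277
  eq            2.795       2.981       1.528       2.745
  solve Keq expr → x = 0.04256; check Q = 0.6953

Direction: forward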